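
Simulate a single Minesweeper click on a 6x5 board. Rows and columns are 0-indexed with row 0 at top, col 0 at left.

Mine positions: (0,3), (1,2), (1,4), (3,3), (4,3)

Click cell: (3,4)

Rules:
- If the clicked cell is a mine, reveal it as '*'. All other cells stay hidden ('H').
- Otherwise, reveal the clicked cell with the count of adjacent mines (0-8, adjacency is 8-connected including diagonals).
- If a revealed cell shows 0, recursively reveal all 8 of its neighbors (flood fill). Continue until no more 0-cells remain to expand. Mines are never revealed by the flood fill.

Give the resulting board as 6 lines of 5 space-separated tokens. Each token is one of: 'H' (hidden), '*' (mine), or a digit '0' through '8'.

H H H H H
H H H H H
H H H H H
H H H H 2
H H H H H
H H H H H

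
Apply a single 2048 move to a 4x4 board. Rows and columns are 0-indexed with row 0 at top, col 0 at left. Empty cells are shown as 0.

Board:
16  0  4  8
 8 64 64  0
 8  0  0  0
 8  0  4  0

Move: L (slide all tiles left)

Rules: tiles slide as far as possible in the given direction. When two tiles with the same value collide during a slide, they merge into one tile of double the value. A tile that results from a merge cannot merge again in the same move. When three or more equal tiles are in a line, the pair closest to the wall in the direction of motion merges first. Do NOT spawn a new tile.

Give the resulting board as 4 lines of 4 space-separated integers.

Answer:  16   4   8   0
  8 128   0   0
  8   0   0   0
  8   4   0   0

Derivation:
Slide left:
row 0: [16, 0, 4, 8] -> [16, 4, 8, 0]
row 1: [8, 64, 64, 0] -> [8, 128, 0, 0]
row 2: [8, 0, 0, 0] -> [8, 0, 0, 0]
row 3: [8, 0, 4, 0] -> [8, 4, 0, 0]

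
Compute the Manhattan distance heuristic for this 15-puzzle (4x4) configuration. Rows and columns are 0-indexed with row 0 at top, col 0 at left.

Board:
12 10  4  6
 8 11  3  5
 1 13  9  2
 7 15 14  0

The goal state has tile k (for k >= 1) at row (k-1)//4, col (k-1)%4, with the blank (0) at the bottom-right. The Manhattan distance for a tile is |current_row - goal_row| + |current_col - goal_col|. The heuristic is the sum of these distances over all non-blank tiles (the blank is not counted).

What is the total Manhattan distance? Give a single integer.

Tile 12: at (0,0), goal (2,3), distance |0-2|+|0-3| = 5
Tile 10: at (0,1), goal (2,1), distance |0-2|+|1-1| = 2
Tile 4: at (0,2), goal (0,3), distance |0-0|+|2-3| = 1
Tile 6: at (0,3), goal (1,1), distance |0-1|+|3-1| = 3
Tile 8: at (1,0), goal (1,3), distance |1-1|+|0-3| = 3
Tile 11: at (1,1), goal (2,2), distance |1-2|+|1-2| = 2
Tile 3: at (1,2), goal (0,2), distance |1-0|+|2-2| = 1
Tile 5: at (1,3), goal (1,0), distance |1-1|+|3-0| = 3
Tile 1: at (2,0), goal (0,0), distance |2-0|+|0-0| = 2
Tile 13: at (2,1), goal (3,0), distance |2-3|+|1-0| = 2
Tile 9: at (2,2), goal (2,0), distance |2-2|+|2-0| = 2
Tile 2: at (2,3), goal (0,1), distance |2-0|+|3-1| = 4
Tile 7: at (3,0), goal (1,2), distance |3-1|+|0-2| = 4
Tile 15: at (3,1), goal (3,2), distance |3-3|+|1-2| = 1
Tile 14: at (3,2), goal (3,1), distance |3-3|+|2-1| = 1
Sum: 5 + 2 + 1 + 3 + 3 + 2 + 1 + 3 + 2 + 2 + 2 + 4 + 4 + 1 + 1 = 36

Answer: 36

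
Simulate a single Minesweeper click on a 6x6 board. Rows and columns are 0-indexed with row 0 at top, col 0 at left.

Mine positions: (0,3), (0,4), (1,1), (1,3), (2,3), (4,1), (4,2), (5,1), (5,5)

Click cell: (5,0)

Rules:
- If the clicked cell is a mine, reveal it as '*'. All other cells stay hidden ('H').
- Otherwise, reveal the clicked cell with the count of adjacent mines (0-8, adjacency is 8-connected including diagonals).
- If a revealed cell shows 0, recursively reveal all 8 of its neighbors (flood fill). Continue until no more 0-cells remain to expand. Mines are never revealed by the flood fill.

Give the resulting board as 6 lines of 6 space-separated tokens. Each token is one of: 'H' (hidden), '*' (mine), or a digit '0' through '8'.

H H H H H H
H H H H H H
H H H H H H
H H H H H H
H H H H H H
2 H H H H H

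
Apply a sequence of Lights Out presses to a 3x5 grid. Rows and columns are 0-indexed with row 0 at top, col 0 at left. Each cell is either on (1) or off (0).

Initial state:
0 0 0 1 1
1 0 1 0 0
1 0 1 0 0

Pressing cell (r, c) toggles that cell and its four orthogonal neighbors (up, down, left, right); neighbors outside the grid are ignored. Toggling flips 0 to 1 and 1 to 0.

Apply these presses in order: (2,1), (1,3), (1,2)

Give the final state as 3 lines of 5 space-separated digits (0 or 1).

After press 1 at (2,1):
0 0 0 1 1
1 1 1 0 0
0 1 0 0 0

After press 2 at (1,3):
0 0 0 0 1
1 1 0 1 1
0 1 0 1 0

After press 3 at (1,2):
0 0 1 0 1
1 0 1 0 1
0 1 1 1 0

Answer: 0 0 1 0 1
1 0 1 0 1
0 1 1 1 0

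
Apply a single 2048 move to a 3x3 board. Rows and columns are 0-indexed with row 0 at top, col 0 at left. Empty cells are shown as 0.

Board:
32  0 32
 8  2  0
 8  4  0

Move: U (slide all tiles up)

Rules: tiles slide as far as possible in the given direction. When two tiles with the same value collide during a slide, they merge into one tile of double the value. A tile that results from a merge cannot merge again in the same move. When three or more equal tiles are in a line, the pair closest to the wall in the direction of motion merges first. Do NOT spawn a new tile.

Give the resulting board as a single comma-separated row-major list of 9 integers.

Slide up:
col 0: [32, 8, 8] -> [32, 16, 0]
col 1: [0, 2, 4] -> [2, 4, 0]
col 2: [32, 0, 0] -> [32, 0, 0]

Answer: 32, 2, 32, 16, 4, 0, 0, 0, 0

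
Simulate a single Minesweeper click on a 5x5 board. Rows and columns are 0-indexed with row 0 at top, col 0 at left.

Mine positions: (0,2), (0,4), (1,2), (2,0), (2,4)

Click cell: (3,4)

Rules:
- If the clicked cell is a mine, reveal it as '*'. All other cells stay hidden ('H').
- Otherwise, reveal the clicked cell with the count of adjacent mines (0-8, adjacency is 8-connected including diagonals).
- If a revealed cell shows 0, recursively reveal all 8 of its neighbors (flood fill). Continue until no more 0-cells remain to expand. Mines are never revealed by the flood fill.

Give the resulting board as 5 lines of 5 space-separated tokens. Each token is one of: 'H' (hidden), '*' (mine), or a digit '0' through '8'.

H H H H H
H H H H H
H H H H H
H H H H 1
H H H H H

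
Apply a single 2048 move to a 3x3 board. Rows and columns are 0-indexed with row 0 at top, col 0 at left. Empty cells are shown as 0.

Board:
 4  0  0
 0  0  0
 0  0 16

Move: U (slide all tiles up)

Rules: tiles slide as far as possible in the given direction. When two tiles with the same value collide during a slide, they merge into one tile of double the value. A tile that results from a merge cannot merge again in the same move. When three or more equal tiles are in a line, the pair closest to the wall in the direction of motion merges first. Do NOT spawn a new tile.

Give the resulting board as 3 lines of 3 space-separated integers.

Slide up:
col 0: [4, 0, 0] -> [4, 0, 0]
col 1: [0, 0, 0] -> [0, 0, 0]
col 2: [0, 0, 16] -> [16, 0, 0]

Answer:  4  0 16
 0  0  0
 0  0  0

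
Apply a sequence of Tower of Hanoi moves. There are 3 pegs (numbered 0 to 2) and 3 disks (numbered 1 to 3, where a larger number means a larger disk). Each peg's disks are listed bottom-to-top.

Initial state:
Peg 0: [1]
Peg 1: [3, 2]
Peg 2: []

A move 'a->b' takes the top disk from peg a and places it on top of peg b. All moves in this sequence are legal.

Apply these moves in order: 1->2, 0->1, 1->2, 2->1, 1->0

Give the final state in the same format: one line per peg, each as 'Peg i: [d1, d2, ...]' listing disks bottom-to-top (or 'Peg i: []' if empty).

Answer: Peg 0: [1]
Peg 1: [3]
Peg 2: [2]

Derivation:
After move 1 (1->2):
Peg 0: [1]
Peg 1: [3]
Peg 2: [2]

After move 2 (0->1):
Peg 0: []
Peg 1: [3, 1]
Peg 2: [2]

After move 3 (1->2):
Peg 0: []
Peg 1: [3]
Peg 2: [2, 1]

After move 4 (2->1):
Peg 0: []
Peg 1: [3, 1]
Peg 2: [2]

After move 5 (1->0):
Peg 0: [1]
Peg 1: [3]
Peg 2: [2]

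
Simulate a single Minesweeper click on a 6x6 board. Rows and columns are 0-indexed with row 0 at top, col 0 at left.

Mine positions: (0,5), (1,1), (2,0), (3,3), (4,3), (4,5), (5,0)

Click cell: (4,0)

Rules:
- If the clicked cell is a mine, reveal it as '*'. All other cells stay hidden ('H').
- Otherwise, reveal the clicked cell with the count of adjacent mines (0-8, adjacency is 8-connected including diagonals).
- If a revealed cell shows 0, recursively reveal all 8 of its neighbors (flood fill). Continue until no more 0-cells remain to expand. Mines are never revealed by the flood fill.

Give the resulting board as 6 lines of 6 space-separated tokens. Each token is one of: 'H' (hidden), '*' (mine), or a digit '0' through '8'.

H H H H H H
H H H H H H
H H H H H H
H H H H H H
1 H H H H H
H H H H H H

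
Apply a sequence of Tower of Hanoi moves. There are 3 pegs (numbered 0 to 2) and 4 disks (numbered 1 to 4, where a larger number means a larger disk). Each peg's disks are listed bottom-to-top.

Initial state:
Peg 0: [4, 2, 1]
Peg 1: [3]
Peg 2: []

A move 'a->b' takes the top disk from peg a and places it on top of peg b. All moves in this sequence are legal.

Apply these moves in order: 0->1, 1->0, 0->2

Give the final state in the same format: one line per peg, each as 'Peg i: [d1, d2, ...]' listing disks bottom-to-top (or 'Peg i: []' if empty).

After move 1 (0->1):
Peg 0: [4, 2]
Peg 1: [3, 1]
Peg 2: []

After move 2 (1->0):
Peg 0: [4, 2, 1]
Peg 1: [3]
Peg 2: []

After move 3 (0->2):
Peg 0: [4, 2]
Peg 1: [3]
Peg 2: [1]

Answer: Peg 0: [4, 2]
Peg 1: [3]
Peg 2: [1]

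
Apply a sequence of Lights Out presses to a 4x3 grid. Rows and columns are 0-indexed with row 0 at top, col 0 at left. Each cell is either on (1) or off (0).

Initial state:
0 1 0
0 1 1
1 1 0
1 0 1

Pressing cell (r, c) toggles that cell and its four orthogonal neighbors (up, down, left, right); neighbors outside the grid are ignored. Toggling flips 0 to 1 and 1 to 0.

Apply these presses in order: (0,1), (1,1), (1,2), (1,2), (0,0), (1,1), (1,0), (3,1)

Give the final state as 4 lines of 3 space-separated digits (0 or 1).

Answer: 1 1 1
0 1 1
0 0 0
0 1 0

Derivation:
After press 1 at (0,1):
1 0 1
0 0 1
1 1 0
1 0 1

After press 2 at (1,1):
1 1 1
1 1 0
1 0 0
1 0 1

After press 3 at (1,2):
1 1 0
1 0 1
1 0 1
1 0 1

After press 4 at (1,2):
1 1 1
1 1 0
1 0 0
1 0 1

After press 5 at (0,0):
0 0 1
0 1 0
1 0 0
1 0 1

After press 6 at (1,1):
0 1 1
1 0 1
1 1 0
1 0 1

After press 7 at (1,0):
1 1 1
0 1 1
0 1 0
1 0 1

After press 8 at (3,1):
1 1 1
0 1 1
0 0 0
0 1 0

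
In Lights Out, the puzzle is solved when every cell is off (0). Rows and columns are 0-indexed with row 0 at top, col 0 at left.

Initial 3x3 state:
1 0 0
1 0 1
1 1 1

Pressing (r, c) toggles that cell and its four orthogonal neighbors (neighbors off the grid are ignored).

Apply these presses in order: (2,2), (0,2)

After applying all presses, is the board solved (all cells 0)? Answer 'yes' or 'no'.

After press 1 at (2,2):
1 0 0
1 0 0
1 0 0

After press 2 at (0,2):
1 1 1
1 0 1
1 0 0

Lights still on: 6

Answer: no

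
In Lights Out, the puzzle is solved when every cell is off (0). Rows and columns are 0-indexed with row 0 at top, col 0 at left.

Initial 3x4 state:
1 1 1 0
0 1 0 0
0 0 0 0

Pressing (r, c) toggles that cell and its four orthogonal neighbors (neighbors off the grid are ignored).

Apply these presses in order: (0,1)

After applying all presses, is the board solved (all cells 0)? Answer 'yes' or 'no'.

Answer: yes

Derivation:
After press 1 at (0,1):
0 0 0 0
0 0 0 0
0 0 0 0

Lights still on: 0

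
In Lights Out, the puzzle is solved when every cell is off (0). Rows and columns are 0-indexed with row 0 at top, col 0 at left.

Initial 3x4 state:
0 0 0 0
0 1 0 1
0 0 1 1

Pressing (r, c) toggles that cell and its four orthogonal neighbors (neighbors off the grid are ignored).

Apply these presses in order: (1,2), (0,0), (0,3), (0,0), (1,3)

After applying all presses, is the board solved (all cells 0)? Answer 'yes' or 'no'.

After press 1 at (1,2):
0 0 1 0
0 0 1 0
0 0 0 1

After press 2 at (0,0):
1 1 1 0
1 0 1 0
0 0 0 1

After press 3 at (0,3):
1 1 0 1
1 0 1 1
0 0 0 1

After press 4 at (0,0):
0 0 0 1
0 0 1 1
0 0 0 1

After press 5 at (1,3):
0 0 0 0
0 0 0 0
0 0 0 0

Lights still on: 0

Answer: yes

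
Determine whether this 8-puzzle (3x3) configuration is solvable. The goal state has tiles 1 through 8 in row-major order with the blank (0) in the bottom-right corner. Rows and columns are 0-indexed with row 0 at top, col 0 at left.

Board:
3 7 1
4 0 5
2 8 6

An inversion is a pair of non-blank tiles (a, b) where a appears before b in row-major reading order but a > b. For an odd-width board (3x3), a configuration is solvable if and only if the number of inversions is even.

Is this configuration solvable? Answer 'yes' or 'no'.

Inversions (pairs i<j in row-major order where tile[i] > tile[j] > 0): 10
10 is even, so the puzzle is solvable.

Answer: yes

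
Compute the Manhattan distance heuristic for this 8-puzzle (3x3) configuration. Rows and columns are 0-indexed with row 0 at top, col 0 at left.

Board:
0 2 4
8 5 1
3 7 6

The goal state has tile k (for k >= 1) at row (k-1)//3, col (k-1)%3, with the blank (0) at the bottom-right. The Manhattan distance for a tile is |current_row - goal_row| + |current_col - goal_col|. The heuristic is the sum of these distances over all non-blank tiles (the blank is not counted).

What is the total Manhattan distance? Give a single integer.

Answer: 14

Derivation:
Tile 2: (0,1)->(0,1) = 0
Tile 4: (0,2)->(1,0) = 3
Tile 8: (1,0)->(2,1) = 2
Tile 5: (1,1)->(1,1) = 0
Tile 1: (1,2)->(0,0) = 3
Tile 3: (2,0)->(0,2) = 4
Tile 7: (2,1)->(2,0) = 1
Tile 6: (2,2)->(1,2) = 1
Sum: 0 + 3 + 2 + 0 + 3 + 4 + 1 + 1 = 14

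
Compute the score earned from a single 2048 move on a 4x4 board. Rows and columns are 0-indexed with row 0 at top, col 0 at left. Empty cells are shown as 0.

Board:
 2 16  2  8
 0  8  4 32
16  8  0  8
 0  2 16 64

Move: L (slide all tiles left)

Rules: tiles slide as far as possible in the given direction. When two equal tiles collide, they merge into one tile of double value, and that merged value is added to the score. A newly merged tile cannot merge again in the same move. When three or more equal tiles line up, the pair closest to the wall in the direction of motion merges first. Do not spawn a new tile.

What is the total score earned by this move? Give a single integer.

Slide left:
row 0: [2, 16, 2, 8] -> [2, 16, 2, 8]  score +0 (running 0)
row 1: [0, 8, 4, 32] -> [8, 4, 32, 0]  score +0 (running 0)
row 2: [16, 8, 0, 8] -> [16, 16, 0, 0]  score +16 (running 16)
row 3: [0, 2, 16, 64] -> [2, 16, 64, 0]  score +0 (running 16)
Board after move:
 2 16  2  8
 8  4 32  0
16 16  0  0
 2 16 64  0

Answer: 16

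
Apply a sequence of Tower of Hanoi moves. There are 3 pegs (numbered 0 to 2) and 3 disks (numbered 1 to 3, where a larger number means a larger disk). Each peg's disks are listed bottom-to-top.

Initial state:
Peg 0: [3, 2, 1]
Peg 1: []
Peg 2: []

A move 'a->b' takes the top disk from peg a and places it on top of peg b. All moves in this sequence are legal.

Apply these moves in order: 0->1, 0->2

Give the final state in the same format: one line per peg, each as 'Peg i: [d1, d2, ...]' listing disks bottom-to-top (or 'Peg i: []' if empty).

Answer: Peg 0: [3]
Peg 1: [1]
Peg 2: [2]

Derivation:
After move 1 (0->1):
Peg 0: [3, 2]
Peg 1: [1]
Peg 2: []

After move 2 (0->2):
Peg 0: [3]
Peg 1: [1]
Peg 2: [2]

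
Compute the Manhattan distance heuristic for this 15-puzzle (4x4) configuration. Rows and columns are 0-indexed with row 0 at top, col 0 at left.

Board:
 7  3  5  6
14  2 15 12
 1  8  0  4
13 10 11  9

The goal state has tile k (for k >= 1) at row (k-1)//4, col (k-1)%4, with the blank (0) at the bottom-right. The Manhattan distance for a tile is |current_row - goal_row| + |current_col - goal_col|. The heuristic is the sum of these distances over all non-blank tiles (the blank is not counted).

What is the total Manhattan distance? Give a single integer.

Tile 7: at (0,0), goal (1,2), distance |0-1|+|0-2| = 3
Tile 3: at (0,1), goal (0,2), distance |0-0|+|1-2| = 1
Tile 5: at (0,2), goal (1,0), distance |0-1|+|2-0| = 3
Tile 6: at (0,3), goal (1,1), distance |0-1|+|3-1| = 3
Tile 14: at (1,0), goal (3,1), distance |1-3|+|0-1| = 3
Tile 2: at (1,1), goal (0,1), distance |1-0|+|1-1| = 1
Tile 15: at (1,2), goal (3,2), distance |1-3|+|2-2| = 2
Tile 12: at (1,3), goal (2,3), distance |1-2|+|3-3| = 1
Tile 1: at (2,0), goal (0,0), distance |2-0|+|0-0| = 2
Tile 8: at (2,1), goal (1,3), distance |2-1|+|1-3| = 3
Tile 4: at (2,3), goal (0,3), distance |2-0|+|3-3| = 2
Tile 13: at (3,0), goal (3,0), distance |3-3|+|0-0| = 0
Tile 10: at (3,1), goal (2,1), distance |3-2|+|1-1| = 1
Tile 11: at (3,2), goal (2,2), distance |3-2|+|2-2| = 1
Tile 9: at (3,3), goal (2,0), distance |3-2|+|3-0| = 4
Sum: 3 + 1 + 3 + 3 + 3 + 1 + 2 + 1 + 2 + 3 + 2 + 0 + 1 + 1 + 4 = 30

Answer: 30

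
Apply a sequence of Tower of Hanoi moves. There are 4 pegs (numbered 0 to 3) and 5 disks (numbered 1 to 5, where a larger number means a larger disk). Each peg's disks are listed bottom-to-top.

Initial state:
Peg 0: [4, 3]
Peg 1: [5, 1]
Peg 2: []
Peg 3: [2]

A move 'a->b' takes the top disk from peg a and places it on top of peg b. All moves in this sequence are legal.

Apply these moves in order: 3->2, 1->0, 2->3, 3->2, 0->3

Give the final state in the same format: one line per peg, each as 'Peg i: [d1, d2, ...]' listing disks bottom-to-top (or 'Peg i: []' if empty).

After move 1 (3->2):
Peg 0: [4, 3]
Peg 1: [5, 1]
Peg 2: [2]
Peg 3: []

After move 2 (1->0):
Peg 0: [4, 3, 1]
Peg 1: [5]
Peg 2: [2]
Peg 3: []

After move 3 (2->3):
Peg 0: [4, 3, 1]
Peg 1: [5]
Peg 2: []
Peg 3: [2]

After move 4 (3->2):
Peg 0: [4, 3, 1]
Peg 1: [5]
Peg 2: [2]
Peg 3: []

After move 5 (0->3):
Peg 0: [4, 3]
Peg 1: [5]
Peg 2: [2]
Peg 3: [1]

Answer: Peg 0: [4, 3]
Peg 1: [5]
Peg 2: [2]
Peg 3: [1]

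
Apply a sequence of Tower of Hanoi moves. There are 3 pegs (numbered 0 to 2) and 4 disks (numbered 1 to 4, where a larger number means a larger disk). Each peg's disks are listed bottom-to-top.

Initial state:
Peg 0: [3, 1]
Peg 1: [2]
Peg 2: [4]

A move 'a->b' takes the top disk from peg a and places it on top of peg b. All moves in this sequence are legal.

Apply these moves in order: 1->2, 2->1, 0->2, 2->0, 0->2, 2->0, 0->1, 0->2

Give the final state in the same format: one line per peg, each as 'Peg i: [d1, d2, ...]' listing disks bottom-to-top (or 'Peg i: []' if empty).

Answer: Peg 0: []
Peg 1: [2, 1]
Peg 2: [4, 3]

Derivation:
After move 1 (1->2):
Peg 0: [3, 1]
Peg 1: []
Peg 2: [4, 2]

After move 2 (2->1):
Peg 0: [3, 1]
Peg 1: [2]
Peg 2: [4]

After move 3 (0->2):
Peg 0: [3]
Peg 1: [2]
Peg 2: [4, 1]

After move 4 (2->0):
Peg 0: [3, 1]
Peg 1: [2]
Peg 2: [4]

After move 5 (0->2):
Peg 0: [3]
Peg 1: [2]
Peg 2: [4, 1]

After move 6 (2->0):
Peg 0: [3, 1]
Peg 1: [2]
Peg 2: [4]

After move 7 (0->1):
Peg 0: [3]
Peg 1: [2, 1]
Peg 2: [4]

After move 8 (0->2):
Peg 0: []
Peg 1: [2, 1]
Peg 2: [4, 3]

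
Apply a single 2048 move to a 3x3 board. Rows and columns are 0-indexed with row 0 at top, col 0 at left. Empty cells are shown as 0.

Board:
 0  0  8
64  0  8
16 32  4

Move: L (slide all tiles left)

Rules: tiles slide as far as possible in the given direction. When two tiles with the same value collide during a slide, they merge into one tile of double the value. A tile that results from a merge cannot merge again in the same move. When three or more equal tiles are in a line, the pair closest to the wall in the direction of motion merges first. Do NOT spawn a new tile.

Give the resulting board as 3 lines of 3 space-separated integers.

Slide left:
row 0: [0, 0, 8] -> [8, 0, 0]
row 1: [64, 0, 8] -> [64, 8, 0]
row 2: [16, 32, 4] -> [16, 32, 4]

Answer:  8  0  0
64  8  0
16 32  4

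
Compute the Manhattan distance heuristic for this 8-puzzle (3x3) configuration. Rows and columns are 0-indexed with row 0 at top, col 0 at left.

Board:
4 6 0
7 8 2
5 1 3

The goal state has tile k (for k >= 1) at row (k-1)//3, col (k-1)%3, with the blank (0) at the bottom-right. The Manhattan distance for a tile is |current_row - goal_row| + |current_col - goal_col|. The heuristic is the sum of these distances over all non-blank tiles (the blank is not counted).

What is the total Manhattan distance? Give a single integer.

Answer: 14

Derivation:
Tile 4: (0,0)->(1,0) = 1
Tile 6: (0,1)->(1,2) = 2
Tile 7: (1,0)->(2,0) = 1
Tile 8: (1,1)->(2,1) = 1
Tile 2: (1,2)->(0,1) = 2
Tile 5: (2,0)->(1,1) = 2
Tile 1: (2,1)->(0,0) = 3
Tile 3: (2,2)->(0,2) = 2
Sum: 1 + 2 + 1 + 1 + 2 + 2 + 3 + 2 = 14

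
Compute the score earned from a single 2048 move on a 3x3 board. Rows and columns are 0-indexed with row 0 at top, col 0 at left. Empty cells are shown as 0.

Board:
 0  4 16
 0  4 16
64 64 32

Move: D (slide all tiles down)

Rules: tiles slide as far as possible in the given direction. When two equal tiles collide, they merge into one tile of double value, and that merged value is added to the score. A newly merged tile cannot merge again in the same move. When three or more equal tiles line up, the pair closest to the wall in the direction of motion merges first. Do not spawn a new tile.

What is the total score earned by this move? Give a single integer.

Answer: 40

Derivation:
Slide down:
col 0: [0, 0, 64] -> [0, 0, 64]  score +0 (running 0)
col 1: [4, 4, 64] -> [0, 8, 64]  score +8 (running 8)
col 2: [16, 16, 32] -> [0, 32, 32]  score +32 (running 40)
Board after move:
 0  0  0
 0  8 32
64 64 32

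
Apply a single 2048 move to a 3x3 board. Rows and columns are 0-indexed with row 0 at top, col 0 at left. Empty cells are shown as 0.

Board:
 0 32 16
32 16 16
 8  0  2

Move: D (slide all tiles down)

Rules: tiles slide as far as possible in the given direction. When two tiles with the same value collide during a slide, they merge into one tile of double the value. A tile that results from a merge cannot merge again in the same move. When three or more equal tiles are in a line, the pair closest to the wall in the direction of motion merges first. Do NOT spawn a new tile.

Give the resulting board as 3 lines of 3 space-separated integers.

Answer:  0  0  0
32 32 32
 8 16  2

Derivation:
Slide down:
col 0: [0, 32, 8] -> [0, 32, 8]
col 1: [32, 16, 0] -> [0, 32, 16]
col 2: [16, 16, 2] -> [0, 32, 2]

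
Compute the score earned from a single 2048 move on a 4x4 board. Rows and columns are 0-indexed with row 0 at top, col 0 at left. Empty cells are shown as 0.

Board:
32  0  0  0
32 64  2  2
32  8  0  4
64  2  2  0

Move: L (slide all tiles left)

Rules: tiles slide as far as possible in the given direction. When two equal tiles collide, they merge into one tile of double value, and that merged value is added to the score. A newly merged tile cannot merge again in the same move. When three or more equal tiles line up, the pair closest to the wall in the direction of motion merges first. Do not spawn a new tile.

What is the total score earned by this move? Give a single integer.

Slide left:
row 0: [32, 0, 0, 0] -> [32, 0, 0, 0]  score +0 (running 0)
row 1: [32, 64, 2, 2] -> [32, 64, 4, 0]  score +4 (running 4)
row 2: [32, 8, 0, 4] -> [32, 8, 4, 0]  score +0 (running 4)
row 3: [64, 2, 2, 0] -> [64, 4, 0, 0]  score +4 (running 8)
Board after move:
32  0  0  0
32 64  4  0
32  8  4  0
64  4  0  0

Answer: 8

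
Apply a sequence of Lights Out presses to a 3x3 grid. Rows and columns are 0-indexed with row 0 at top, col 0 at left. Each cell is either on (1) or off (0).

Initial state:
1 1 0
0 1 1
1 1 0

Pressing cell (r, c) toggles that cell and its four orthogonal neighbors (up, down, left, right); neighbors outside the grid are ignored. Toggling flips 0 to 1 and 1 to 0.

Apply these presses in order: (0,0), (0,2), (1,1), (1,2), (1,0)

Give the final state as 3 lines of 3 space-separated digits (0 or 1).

After press 1 at (0,0):
0 0 0
1 1 1
1 1 0

After press 2 at (0,2):
0 1 1
1 1 0
1 1 0

After press 3 at (1,1):
0 0 1
0 0 1
1 0 0

After press 4 at (1,2):
0 0 0
0 1 0
1 0 1

After press 5 at (1,0):
1 0 0
1 0 0
0 0 1

Answer: 1 0 0
1 0 0
0 0 1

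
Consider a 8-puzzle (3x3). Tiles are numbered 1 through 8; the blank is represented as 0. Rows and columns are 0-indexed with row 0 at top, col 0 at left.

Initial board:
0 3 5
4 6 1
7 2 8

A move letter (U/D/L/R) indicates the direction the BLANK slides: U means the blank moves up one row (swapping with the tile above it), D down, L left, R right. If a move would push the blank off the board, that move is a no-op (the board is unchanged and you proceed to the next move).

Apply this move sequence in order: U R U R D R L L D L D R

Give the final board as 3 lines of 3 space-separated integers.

Answer: 3 5 1
7 4 6
2 0 8

Derivation:
After move 1 (U):
0 3 5
4 6 1
7 2 8

After move 2 (R):
3 0 5
4 6 1
7 2 8

After move 3 (U):
3 0 5
4 6 1
7 2 8

After move 4 (R):
3 5 0
4 6 1
7 2 8

After move 5 (D):
3 5 1
4 6 0
7 2 8

After move 6 (R):
3 5 1
4 6 0
7 2 8

After move 7 (L):
3 5 1
4 0 6
7 2 8

After move 8 (L):
3 5 1
0 4 6
7 2 8

After move 9 (D):
3 5 1
7 4 6
0 2 8

After move 10 (L):
3 5 1
7 4 6
0 2 8

After move 11 (D):
3 5 1
7 4 6
0 2 8

After move 12 (R):
3 5 1
7 4 6
2 0 8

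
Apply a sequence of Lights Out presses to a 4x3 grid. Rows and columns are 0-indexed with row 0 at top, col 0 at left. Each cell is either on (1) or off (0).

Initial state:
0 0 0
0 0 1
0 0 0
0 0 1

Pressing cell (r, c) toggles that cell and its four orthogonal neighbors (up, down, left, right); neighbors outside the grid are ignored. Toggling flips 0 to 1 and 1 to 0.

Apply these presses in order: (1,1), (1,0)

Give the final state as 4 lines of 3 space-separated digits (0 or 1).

After press 1 at (1,1):
0 1 0
1 1 0
0 1 0
0 0 1

After press 2 at (1,0):
1 1 0
0 0 0
1 1 0
0 0 1

Answer: 1 1 0
0 0 0
1 1 0
0 0 1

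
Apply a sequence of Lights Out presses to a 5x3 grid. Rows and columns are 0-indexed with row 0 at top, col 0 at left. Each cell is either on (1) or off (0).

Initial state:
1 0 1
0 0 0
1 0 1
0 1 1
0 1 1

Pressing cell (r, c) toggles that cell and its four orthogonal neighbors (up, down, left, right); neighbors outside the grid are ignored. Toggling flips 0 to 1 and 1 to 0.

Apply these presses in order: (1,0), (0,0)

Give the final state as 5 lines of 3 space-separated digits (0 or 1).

After press 1 at (1,0):
0 0 1
1 1 0
0 0 1
0 1 1
0 1 1

After press 2 at (0,0):
1 1 1
0 1 0
0 0 1
0 1 1
0 1 1

Answer: 1 1 1
0 1 0
0 0 1
0 1 1
0 1 1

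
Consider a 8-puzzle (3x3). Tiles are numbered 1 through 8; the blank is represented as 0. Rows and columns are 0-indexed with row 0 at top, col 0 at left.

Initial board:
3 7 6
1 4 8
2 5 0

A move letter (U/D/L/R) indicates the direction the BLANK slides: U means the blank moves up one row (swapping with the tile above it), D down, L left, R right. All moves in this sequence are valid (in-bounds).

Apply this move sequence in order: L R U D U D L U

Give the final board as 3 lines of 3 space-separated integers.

Answer: 3 7 6
1 0 8
2 4 5

Derivation:
After move 1 (L):
3 7 6
1 4 8
2 0 5

After move 2 (R):
3 7 6
1 4 8
2 5 0

After move 3 (U):
3 7 6
1 4 0
2 5 8

After move 4 (D):
3 7 6
1 4 8
2 5 0

After move 5 (U):
3 7 6
1 4 0
2 5 8

After move 6 (D):
3 7 6
1 4 8
2 5 0

After move 7 (L):
3 7 6
1 4 8
2 0 5

After move 8 (U):
3 7 6
1 0 8
2 4 5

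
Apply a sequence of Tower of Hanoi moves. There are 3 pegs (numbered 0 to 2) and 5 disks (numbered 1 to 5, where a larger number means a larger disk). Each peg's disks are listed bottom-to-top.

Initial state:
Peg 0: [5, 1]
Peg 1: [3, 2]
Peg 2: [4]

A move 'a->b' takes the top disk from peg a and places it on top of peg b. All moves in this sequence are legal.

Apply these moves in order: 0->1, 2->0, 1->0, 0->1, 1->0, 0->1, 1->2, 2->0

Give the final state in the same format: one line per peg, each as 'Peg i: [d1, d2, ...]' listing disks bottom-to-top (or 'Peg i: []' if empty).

After move 1 (0->1):
Peg 0: [5]
Peg 1: [3, 2, 1]
Peg 2: [4]

After move 2 (2->0):
Peg 0: [5, 4]
Peg 1: [3, 2, 1]
Peg 2: []

After move 3 (1->0):
Peg 0: [5, 4, 1]
Peg 1: [3, 2]
Peg 2: []

After move 4 (0->1):
Peg 0: [5, 4]
Peg 1: [3, 2, 1]
Peg 2: []

After move 5 (1->0):
Peg 0: [5, 4, 1]
Peg 1: [3, 2]
Peg 2: []

After move 6 (0->1):
Peg 0: [5, 4]
Peg 1: [3, 2, 1]
Peg 2: []

After move 7 (1->2):
Peg 0: [5, 4]
Peg 1: [3, 2]
Peg 2: [1]

After move 8 (2->0):
Peg 0: [5, 4, 1]
Peg 1: [3, 2]
Peg 2: []

Answer: Peg 0: [5, 4, 1]
Peg 1: [3, 2]
Peg 2: []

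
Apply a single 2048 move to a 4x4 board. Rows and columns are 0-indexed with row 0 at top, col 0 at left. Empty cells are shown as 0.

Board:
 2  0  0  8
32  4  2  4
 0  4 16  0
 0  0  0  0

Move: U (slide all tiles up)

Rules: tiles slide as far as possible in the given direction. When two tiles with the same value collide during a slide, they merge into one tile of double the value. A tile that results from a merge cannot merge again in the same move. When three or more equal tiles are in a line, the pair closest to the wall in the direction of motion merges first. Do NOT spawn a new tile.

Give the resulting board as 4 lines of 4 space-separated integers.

Answer:  2  8  2  8
32  0 16  4
 0  0  0  0
 0  0  0  0

Derivation:
Slide up:
col 0: [2, 32, 0, 0] -> [2, 32, 0, 0]
col 1: [0, 4, 4, 0] -> [8, 0, 0, 0]
col 2: [0, 2, 16, 0] -> [2, 16, 0, 0]
col 3: [8, 4, 0, 0] -> [8, 4, 0, 0]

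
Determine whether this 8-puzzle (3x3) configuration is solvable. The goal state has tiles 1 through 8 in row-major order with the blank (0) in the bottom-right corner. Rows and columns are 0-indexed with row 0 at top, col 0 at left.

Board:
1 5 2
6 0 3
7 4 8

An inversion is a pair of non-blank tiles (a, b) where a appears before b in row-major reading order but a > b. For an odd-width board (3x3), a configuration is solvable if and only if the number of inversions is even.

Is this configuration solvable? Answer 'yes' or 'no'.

Answer: yes

Derivation:
Inversions (pairs i<j in row-major order where tile[i] > tile[j] > 0): 6
6 is even, so the puzzle is solvable.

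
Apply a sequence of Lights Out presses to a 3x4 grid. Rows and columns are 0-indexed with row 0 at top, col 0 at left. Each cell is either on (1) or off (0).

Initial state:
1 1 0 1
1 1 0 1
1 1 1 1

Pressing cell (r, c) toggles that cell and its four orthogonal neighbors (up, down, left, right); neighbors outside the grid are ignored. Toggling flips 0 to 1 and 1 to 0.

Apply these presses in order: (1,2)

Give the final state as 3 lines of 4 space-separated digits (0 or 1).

Answer: 1 1 1 1
1 0 1 0
1 1 0 1

Derivation:
After press 1 at (1,2):
1 1 1 1
1 0 1 0
1 1 0 1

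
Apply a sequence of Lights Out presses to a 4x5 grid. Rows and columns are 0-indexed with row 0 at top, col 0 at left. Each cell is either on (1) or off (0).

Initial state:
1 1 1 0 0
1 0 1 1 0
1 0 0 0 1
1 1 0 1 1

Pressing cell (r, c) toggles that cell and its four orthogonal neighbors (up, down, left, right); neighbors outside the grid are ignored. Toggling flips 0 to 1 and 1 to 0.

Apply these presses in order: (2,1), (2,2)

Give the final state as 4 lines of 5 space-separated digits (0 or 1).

Answer: 1 1 1 0 0
1 1 0 1 0
0 0 0 1 1
1 0 1 1 1

Derivation:
After press 1 at (2,1):
1 1 1 0 0
1 1 1 1 0
0 1 1 0 1
1 0 0 1 1

After press 2 at (2,2):
1 1 1 0 0
1 1 0 1 0
0 0 0 1 1
1 0 1 1 1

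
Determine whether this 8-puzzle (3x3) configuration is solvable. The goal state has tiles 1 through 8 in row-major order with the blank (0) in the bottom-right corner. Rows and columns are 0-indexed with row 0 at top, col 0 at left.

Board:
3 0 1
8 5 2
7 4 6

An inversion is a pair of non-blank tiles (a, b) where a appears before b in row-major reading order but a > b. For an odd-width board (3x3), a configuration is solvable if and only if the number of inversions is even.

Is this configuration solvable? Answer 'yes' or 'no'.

Answer: no

Derivation:
Inversions (pairs i<j in row-major order where tile[i] > tile[j] > 0): 11
11 is odd, so the puzzle is not solvable.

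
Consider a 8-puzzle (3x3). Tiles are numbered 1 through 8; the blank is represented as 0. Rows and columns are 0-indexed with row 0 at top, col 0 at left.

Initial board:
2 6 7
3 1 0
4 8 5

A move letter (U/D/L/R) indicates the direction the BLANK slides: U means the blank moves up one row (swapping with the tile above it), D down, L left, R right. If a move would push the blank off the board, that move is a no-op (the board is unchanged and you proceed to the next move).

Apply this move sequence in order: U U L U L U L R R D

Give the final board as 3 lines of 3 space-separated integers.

After move 1 (U):
2 6 0
3 1 7
4 8 5

After move 2 (U):
2 6 0
3 1 7
4 8 5

After move 3 (L):
2 0 6
3 1 7
4 8 5

After move 4 (U):
2 0 6
3 1 7
4 8 5

After move 5 (L):
0 2 6
3 1 7
4 8 5

After move 6 (U):
0 2 6
3 1 7
4 8 5

After move 7 (L):
0 2 6
3 1 7
4 8 5

After move 8 (R):
2 0 6
3 1 7
4 8 5

After move 9 (R):
2 6 0
3 1 7
4 8 5

After move 10 (D):
2 6 7
3 1 0
4 8 5

Answer: 2 6 7
3 1 0
4 8 5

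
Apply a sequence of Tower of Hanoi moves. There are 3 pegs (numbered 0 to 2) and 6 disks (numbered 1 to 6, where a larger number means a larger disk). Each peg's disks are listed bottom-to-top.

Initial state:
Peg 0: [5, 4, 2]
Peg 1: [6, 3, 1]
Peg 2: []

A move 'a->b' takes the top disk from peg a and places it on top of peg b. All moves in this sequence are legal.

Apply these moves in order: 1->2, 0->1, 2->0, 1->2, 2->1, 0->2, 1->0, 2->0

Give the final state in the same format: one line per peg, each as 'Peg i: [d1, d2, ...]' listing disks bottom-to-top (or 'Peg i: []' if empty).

After move 1 (1->2):
Peg 0: [5, 4, 2]
Peg 1: [6, 3]
Peg 2: [1]

After move 2 (0->1):
Peg 0: [5, 4]
Peg 1: [6, 3, 2]
Peg 2: [1]

After move 3 (2->0):
Peg 0: [5, 4, 1]
Peg 1: [6, 3, 2]
Peg 2: []

After move 4 (1->2):
Peg 0: [5, 4, 1]
Peg 1: [6, 3]
Peg 2: [2]

After move 5 (2->1):
Peg 0: [5, 4, 1]
Peg 1: [6, 3, 2]
Peg 2: []

After move 6 (0->2):
Peg 0: [5, 4]
Peg 1: [6, 3, 2]
Peg 2: [1]

After move 7 (1->0):
Peg 0: [5, 4, 2]
Peg 1: [6, 3]
Peg 2: [1]

After move 8 (2->0):
Peg 0: [5, 4, 2, 1]
Peg 1: [6, 3]
Peg 2: []

Answer: Peg 0: [5, 4, 2, 1]
Peg 1: [6, 3]
Peg 2: []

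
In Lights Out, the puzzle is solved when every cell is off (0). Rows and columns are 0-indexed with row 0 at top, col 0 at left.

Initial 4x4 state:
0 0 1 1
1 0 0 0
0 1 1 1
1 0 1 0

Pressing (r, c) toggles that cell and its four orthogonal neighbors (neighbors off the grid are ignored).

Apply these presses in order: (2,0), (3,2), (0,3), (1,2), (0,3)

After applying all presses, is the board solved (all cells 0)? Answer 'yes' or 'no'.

After press 1 at (2,0):
0 0 1 1
0 0 0 0
1 0 1 1
0 0 1 0

After press 2 at (3,2):
0 0 1 1
0 0 0 0
1 0 0 1
0 1 0 1

After press 3 at (0,3):
0 0 0 0
0 0 0 1
1 0 0 1
0 1 0 1

After press 4 at (1,2):
0 0 1 0
0 1 1 0
1 0 1 1
0 1 0 1

After press 5 at (0,3):
0 0 0 1
0 1 1 1
1 0 1 1
0 1 0 1

Lights still on: 9

Answer: no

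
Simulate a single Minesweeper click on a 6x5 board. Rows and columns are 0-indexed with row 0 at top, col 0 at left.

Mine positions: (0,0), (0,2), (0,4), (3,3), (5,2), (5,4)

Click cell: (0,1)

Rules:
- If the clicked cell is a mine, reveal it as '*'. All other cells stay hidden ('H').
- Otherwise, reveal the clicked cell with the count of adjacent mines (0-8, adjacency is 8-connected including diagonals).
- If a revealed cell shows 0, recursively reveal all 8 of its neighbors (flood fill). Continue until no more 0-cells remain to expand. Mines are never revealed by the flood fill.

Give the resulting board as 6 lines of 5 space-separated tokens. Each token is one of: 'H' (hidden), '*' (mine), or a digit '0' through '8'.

H 2 H H H
H H H H H
H H H H H
H H H H H
H H H H H
H H H H H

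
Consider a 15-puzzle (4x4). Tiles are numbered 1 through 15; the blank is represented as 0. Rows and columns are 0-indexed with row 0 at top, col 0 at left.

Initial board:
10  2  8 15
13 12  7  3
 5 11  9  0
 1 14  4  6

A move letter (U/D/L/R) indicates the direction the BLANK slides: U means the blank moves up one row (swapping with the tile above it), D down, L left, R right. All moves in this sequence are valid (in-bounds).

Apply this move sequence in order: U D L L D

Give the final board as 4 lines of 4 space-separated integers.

Answer: 10  2  8 15
13 12  7  3
 5 14 11  9
 1  0  4  6

Derivation:
After move 1 (U):
10  2  8 15
13 12  7  0
 5 11  9  3
 1 14  4  6

After move 2 (D):
10  2  8 15
13 12  7  3
 5 11  9  0
 1 14  4  6

After move 3 (L):
10  2  8 15
13 12  7  3
 5 11  0  9
 1 14  4  6

After move 4 (L):
10  2  8 15
13 12  7  3
 5  0 11  9
 1 14  4  6

After move 5 (D):
10  2  8 15
13 12  7  3
 5 14 11  9
 1  0  4  6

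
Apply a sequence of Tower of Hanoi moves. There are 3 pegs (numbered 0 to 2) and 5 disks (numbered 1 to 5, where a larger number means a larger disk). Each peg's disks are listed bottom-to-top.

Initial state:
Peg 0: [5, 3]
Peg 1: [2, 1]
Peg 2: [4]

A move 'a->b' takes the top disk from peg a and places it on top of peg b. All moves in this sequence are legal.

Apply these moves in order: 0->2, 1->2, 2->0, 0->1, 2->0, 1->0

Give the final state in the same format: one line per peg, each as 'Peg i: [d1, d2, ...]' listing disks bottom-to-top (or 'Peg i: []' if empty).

After move 1 (0->2):
Peg 0: [5]
Peg 1: [2, 1]
Peg 2: [4, 3]

After move 2 (1->2):
Peg 0: [5]
Peg 1: [2]
Peg 2: [4, 3, 1]

After move 3 (2->0):
Peg 0: [5, 1]
Peg 1: [2]
Peg 2: [4, 3]

After move 4 (0->1):
Peg 0: [5]
Peg 1: [2, 1]
Peg 2: [4, 3]

After move 5 (2->0):
Peg 0: [5, 3]
Peg 1: [2, 1]
Peg 2: [4]

After move 6 (1->0):
Peg 0: [5, 3, 1]
Peg 1: [2]
Peg 2: [4]

Answer: Peg 0: [5, 3, 1]
Peg 1: [2]
Peg 2: [4]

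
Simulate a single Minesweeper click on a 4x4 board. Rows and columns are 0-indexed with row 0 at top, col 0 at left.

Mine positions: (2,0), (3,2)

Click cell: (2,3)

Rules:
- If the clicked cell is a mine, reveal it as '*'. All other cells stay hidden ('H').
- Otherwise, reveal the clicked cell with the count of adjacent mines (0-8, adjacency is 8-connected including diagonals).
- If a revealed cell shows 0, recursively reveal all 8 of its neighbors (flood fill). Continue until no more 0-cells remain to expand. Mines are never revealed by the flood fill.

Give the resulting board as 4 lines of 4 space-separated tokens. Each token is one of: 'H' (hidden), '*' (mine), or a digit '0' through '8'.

H H H H
H H H H
H H H 1
H H H H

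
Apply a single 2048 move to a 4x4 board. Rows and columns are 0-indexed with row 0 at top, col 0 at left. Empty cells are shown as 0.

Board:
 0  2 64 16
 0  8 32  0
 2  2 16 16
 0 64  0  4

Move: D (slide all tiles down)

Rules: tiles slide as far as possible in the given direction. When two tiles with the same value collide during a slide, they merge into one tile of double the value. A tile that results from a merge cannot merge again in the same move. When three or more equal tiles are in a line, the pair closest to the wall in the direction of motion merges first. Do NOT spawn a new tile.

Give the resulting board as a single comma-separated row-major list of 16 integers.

Slide down:
col 0: [0, 0, 2, 0] -> [0, 0, 0, 2]
col 1: [2, 8, 2, 64] -> [2, 8, 2, 64]
col 2: [64, 32, 16, 0] -> [0, 64, 32, 16]
col 3: [16, 0, 16, 4] -> [0, 0, 32, 4]

Answer: 0, 2, 0, 0, 0, 8, 64, 0, 0, 2, 32, 32, 2, 64, 16, 4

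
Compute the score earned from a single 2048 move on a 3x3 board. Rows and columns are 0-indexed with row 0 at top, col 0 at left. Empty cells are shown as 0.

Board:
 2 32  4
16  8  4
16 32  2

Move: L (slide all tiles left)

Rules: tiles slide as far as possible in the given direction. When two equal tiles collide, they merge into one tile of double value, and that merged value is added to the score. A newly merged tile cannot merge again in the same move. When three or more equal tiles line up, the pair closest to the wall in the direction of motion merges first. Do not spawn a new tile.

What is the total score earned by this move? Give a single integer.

Slide left:
row 0: [2, 32, 4] -> [2, 32, 4]  score +0 (running 0)
row 1: [16, 8, 4] -> [16, 8, 4]  score +0 (running 0)
row 2: [16, 32, 2] -> [16, 32, 2]  score +0 (running 0)
Board after move:
 2 32  4
16  8  4
16 32  2

Answer: 0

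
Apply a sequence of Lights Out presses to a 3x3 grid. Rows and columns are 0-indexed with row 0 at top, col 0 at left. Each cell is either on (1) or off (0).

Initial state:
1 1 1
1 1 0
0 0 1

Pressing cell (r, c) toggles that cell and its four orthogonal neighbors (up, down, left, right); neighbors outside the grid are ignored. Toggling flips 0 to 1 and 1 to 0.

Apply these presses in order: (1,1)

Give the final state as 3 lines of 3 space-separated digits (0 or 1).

Answer: 1 0 1
0 0 1
0 1 1

Derivation:
After press 1 at (1,1):
1 0 1
0 0 1
0 1 1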